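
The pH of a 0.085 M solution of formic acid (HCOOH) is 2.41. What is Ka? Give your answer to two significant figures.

Ka = 1.9 × 10^-4

[H+] = 10^(-2.41) = 3.89 × 10^-3 M
At equilibrium [HA] = 0.085 − 3.89 × 10^-3 = 8.11 × 10^-2 M
Ka = [H+][A-]/[HA] = (3.89 × 10^-3)² / 8.11 × 10^-2 = 1.9 × 10^-4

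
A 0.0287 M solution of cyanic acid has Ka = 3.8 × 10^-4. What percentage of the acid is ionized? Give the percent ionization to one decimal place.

HOCN ⇌ OCN- + H+; let x = [H+] at equilibrium.
Ka = x²/(C₀ − x); solving the quadratic gives x = 3.12 × 10^-3 M.
Fraction ionized = 3.12 × 10^-3 / 0.0287 = 0.1087 → 10.9%

10.9%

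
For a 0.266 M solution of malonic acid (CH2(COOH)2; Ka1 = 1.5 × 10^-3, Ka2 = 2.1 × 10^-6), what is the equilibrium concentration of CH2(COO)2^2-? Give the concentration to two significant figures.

2.1 × 10^-6 M

First ionization gives [H+] ≈ [CH2(COOH)COO-] = 1.92 × 10^-2 M.
Second step: Ka2 = [H+][CH2(COO)2^2-]/[CH2(COOH)COO-] ≈ [CH2(COO)2^2-] (since [H+] ≈ [CH2(COOH)COO-]).
So [CH2(COO)2^2-] ≈ Ka2.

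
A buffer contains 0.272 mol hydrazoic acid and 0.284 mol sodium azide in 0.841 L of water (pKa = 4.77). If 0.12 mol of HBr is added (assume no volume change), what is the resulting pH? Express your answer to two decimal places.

After neutralization: n(HN3) = 0.392 mol, n(N3-) = 0.164 mol.
pH = pKa + log(n_N3-/n_HN3) = 4.77 + log(0.164/0.392) = 4.77 + (-0.378)

pH = 4.39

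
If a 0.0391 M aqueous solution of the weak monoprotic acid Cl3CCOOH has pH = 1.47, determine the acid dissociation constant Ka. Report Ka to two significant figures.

Ka = 2.2 × 10^-1

[H+] = 10^(-1.47) = 3.39 × 10^-2 M
At equilibrium [HA] = 0.0391 − 3.39 × 10^-2 = 5.20 × 10^-3 M
Ka = [H+][A-]/[HA] = (3.39 × 10^-2)² / 5.20 × 10^-3 = 2.2 × 10^-1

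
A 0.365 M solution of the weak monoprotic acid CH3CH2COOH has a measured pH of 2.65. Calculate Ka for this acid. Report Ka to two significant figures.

Ka = 1.4 × 10^-5

[H+] = 10^(-2.65) = 2.24 × 10^-3 M
At equilibrium [HA] = 0.365 − 2.24 × 10^-3 = 3.63 × 10^-1 M
Ka = [H+][A-]/[HA] = (2.24 × 10^-3)² / 3.63 × 10^-1 = 1.4 × 10^-5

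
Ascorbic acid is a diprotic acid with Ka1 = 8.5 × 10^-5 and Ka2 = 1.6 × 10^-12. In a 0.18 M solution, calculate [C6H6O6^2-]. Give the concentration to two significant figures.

1.6 × 10^-12 M

First ionization gives [H+] ≈ [HC6H6O6-] = 3.91 × 10^-3 M.
Second step: Ka2 = [H+][C6H6O6^2-]/[HC6H6O6-] ≈ [C6H6O6^2-] (since [H+] ≈ [HC6H6O6-]).
So [C6H6O6^2-] ≈ Ka2.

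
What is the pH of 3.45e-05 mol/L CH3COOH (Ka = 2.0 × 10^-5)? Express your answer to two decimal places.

pH = 4.74

CH3COOH ⇌ CH3COO- + H+
Ka = [H+]²/(3.45e-05 − [H+]) = 2.0 × 10^-5
[H+] is not negligible relative to C₀; solve [H+]² + 2e-05·[H+] − 6.9e-10 = 0.
[H+] = (−Ka + √(Ka² + 4·Ka·C₀))/2 = 1.81 × 10^-5 M
pH = −log[H+] = −log(1.81 × 10^-5) = 4.74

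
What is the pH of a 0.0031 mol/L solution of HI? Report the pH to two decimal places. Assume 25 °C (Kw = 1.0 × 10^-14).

pH = 2.51

HI is a strong acid and dissociates completely, so [H+] = 0.0031 M.
pH = -log(0.0031) = 2.51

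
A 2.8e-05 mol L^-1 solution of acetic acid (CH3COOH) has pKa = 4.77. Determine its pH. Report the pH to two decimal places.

CH3COOH ⇌ CH3COO- + H+
Ka = 10^(−4.77) = 1.70 × 10^-5
Let x = [H+] at equilibrium. Ka = x²/(2.8e-05 − x).
Here C₀/Ka ≈ 1.65, so the small-x approximation fails. Use the quadratic:
x = [−1.7e-05 + √(1.7e-05² + 1.9e-09)]/2 = 1.49 × 10^-5 M
pH = −log[H+] = −log(1.49 × 10^-5) = 4.83

pH = 4.83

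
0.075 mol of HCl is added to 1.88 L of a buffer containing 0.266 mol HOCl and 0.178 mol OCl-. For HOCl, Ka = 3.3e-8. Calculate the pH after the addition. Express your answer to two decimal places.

After neutralization: n(HOCl) = 0.341 mol, n(OCl-) = 0.103 mol.
pKa = −log(3.3 × 10^-8) = 7.481
Henderson–Hasselbalch with mole ratio 0.103/0.341: pH = 7.481 + (-0.520)

pH = 6.96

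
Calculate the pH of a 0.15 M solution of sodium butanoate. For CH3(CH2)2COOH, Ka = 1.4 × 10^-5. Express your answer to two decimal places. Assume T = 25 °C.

CH3(CH2)2COO- is the conjugate base of the weak acid CH3(CH2)2COOH.
Kb = Kw/Ka = 1.0×10^-14 / 1.4 × 10^-5 = 7.14 × 10^-10
Kb = [OH-]²/(0.15 − [OH-]) = 7.14 × 10^-10
Neglecting [OH-] in the denominator: [OH-] = √(7.14 × 10^-10 × 0.15) = 1.03 × 10^-5 M
([OH-]/C₀ = 0.0069% < 5%, so the approximation holds.)
pOH = 4.99, so pH = 14.00 − pOH = 9.01

pH = 9.01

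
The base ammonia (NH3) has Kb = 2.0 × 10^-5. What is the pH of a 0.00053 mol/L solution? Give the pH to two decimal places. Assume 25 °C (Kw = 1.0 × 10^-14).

pH = 9.97

NH3 + H2O ⇌ NH4+ + OH-
Kb = x²/(0.00053 − x) = 2.0 × 10^-5
x is not negligible relative to C₀; solve x² + 2e-05·x − 1.06e-08 = 0.
x = (−Kb + √(Kb² + 4·Kb·C₀))/2 = 9.34 × 10^-5 M
pOH = −log(9.34 × 10^-5) = 4.03; pH = 14.00 − 4.03 = 9.97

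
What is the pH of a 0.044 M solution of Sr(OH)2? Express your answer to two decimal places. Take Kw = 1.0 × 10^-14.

Sr(OH)2 is a strong base (each formula unit releases 2 OH-); [OH-] = 0.088 M.
pOH = -log(0.088) = 1.06
pH = 14.00 - 1.06 = 12.94

pH = 12.94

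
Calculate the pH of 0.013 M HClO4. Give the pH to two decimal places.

HClO4 is a strong acid and dissociates completely, so [H+] = 0.013 M.
pH = -log(0.013) = 1.89

pH = 1.89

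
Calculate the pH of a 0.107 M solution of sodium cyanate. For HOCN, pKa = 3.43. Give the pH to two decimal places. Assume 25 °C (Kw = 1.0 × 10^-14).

pH = 8.23

OCN- is the conjugate base of the weak acid HOCN.
Ka = 10^(−3.43) = 3.72 × 10^-4
Kb = Kw/Ka = 1.0×10^-14 / 3.72 × 10^-4 = 2.69 × 10^-11
Kb = [OH-]²/(0.107 − [OH-]) = 2.69 × 10^-11
Assume [OH-] ≪ 0.107: [OH-] ≈ √(2.69 × 10^-11 × 0.107) = 1.70 × 10^-6 M
pOH = 5.77, so pH = 14.00 − pOH = 8.23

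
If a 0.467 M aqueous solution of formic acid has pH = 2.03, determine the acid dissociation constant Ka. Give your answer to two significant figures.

Ka = 1.9 × 10^-4

[H+] = 10^(-2.03) = 9.33 × 10^-3 M
At equilibrium [HA] = 0.467 − 9.33 × 10^-3 = 4.58 × 10^-1 M
Ka = [H+][A-]/[HA] = (9.33 × 10^-3)² / 4.58 × 10^-1 = 1.9 × 10^-4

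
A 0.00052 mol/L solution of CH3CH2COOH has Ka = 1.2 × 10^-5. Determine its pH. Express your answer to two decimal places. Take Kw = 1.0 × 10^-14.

CH3CH2COOH ⇌ CH3CH2COO- + H+
Ka = [H+]²/(0.00052 − [H+]) = 1.2 × 10^-5
The 5% rule fails; solving [H+]² + Ka·[H+] − Ka·C₀ = 0 exactly:
[H+] = (−Ka + √(Ka² + 4·Ka·C₀))/2 = 7.32 × 10^-5 M
pH = −log[H+] = −log(7.32 × 10^-5) = 4.14

pH = 4.14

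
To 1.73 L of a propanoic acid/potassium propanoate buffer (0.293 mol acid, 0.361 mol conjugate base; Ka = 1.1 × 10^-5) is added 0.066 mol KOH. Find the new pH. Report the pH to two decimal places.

After neutralization: n(CH3CH2COOH) = 0.227 mol, n(CH3CH2COO-) = 0.427 mol.
pKa = −log(1.1 × 10^-5) = 4.959
Henderson–Hasselbalch with mole ratio 0.427/0.227: pH = 4.959 + (+0.274)

pH = 5.23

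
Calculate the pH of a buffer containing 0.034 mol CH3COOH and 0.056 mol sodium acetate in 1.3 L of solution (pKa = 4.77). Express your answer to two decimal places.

Using pH = pKa + log([base]/[acid]) with [base]/[acid] = 0.056/0.034:
pH = 4.77 + (+0.217) = 4.99

pH = 4.99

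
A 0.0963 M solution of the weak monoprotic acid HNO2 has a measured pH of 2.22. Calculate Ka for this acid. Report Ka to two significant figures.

Ka = 4.0 × 10^-4

[H+] = 10^(-2.22) = 6.03 × 10^-3 M
At equilibrium [HA] = 0.0963 − 6.03 × 10^-3 = 9.03 × 10^-2 M
Ka = [H+][A-]/[HA] = (6.03 × 10^-3)² / 9.03 × 10^-2 = 4.0 × 10^-4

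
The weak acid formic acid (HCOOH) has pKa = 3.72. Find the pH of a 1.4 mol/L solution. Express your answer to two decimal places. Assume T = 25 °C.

HCOOH ⇌ HCOO- + H+
Ka = 10^(−3.72) = 1.91 × 10^-4
Ka = [H+]²/(1.4 − [H+]) = 1.91 × 10^-4
Since Ka ≪ C₀, [H+] ≈ √(Ka·C₀) = 1.64 × 10^-2 M.
([H+]/C₀ = 1.2% < 5%, so the approximation holds.)
pH = −log[H+] = −log(1.64 × 10^-2) = 1.79

pH = 1.79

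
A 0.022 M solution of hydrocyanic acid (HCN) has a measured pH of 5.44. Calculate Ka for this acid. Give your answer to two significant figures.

Ka = 6.0 × 10^-10

[H+] = 10^(-5.44) = 3.63 × 10^-6 M
At equilibrium [HA] = 0.022 − 3.63 × 10^-6 = 2.20 × 10^-2 M
Ka = [H+][A-]/[HA] = (3.63 × 10^-6)² / 2.20 × 10^-2 = 6.0 × 10^-10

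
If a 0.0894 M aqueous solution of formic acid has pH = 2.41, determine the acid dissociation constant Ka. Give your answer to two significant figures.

[H+] = 10^(-2.41) = 3.89 × 10^-3 M
At equilibrium [HA] = 0.0894 − 3.89 × 10^-3 = 8.55 × 10^-2 M
Ka = [H+][A-]/[HA] = (3.89 × 10^-3)² / 8.55 × 10^-2 = 1.8 × 10^-4

Ka = 1.8 × 10^-4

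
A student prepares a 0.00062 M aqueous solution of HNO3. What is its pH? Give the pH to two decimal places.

pH = 3.21

HNO3 is a strong acid and dissociates completely, so [H+] = 0.00062 M.
pH = -log(0.00062) = 3.21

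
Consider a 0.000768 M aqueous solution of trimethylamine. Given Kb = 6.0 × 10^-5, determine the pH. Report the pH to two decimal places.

(CH3)3N + H2O ⇌ (CH3)3NH+ + OH-
Kb = x²/(0.000768 − x) = 6.0 × 10^-5
Here C₀/Kb ≈ 12.8, so the small-x approximation fails. Use the quadratic:
x = (−Kb + √(Kb² + 4·Kb·C₀))/2 = 1.87 × 10^-4 M
pOH = 3.73, so pH = 14.00 − pOH = 10.27

pH = 10.27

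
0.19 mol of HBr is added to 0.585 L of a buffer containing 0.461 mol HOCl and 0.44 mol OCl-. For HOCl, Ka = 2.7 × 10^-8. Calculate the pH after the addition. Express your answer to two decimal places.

pH = 7.15

After neutralization: n(HOCl) = 0.651 mol, n(OCl-) = 0.25 mol.
pKa = −log(2.7 × 10^-8) = 7.569
Henderson–Hasselbalch with mole ratio 0.25/0.651: pH = 7.569 + (-0.416)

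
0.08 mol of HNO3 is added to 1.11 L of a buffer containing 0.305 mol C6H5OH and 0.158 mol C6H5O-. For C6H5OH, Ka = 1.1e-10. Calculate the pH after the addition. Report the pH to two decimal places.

pH = 9.27

After neutralization: n(C6H5OH) = 0.385 mol, n(C6H5O-) = 0.078 mol.
pKa = −log(1.1 × 10^-10) = 9.959
pH = pKa + log(n_C6H5O-/n_C6H5OH) = 9.959 + log(0.078/0.385) = 9.959 + (-0.693)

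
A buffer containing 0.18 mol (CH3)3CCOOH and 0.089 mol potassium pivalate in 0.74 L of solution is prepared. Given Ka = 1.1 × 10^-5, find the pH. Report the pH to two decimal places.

pKa = −log(1.1 × 10^-5) = 4.959
Henderson–Hasselbalch: pH = pKa + log([(CH3)3CCOO-]/[(CH3)3CCOOH]) = 4.959 + log(0.089/0.18)
pH = 4.959 + (-0.306) = 4.65

pH = 4.65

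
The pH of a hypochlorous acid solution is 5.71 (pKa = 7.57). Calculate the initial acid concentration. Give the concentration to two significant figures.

C₀ = 1.4 × 10^-4 M

[H+] = 10^(-5.71) = 1.95 × 10^-6 M = x
Ka = 10^(−7.57) = 2.69 × 10^-8
Ka = x²/(C₀ − x) ⇒ C₀ = x + x²/Ka
C₀ = 1.95 × 10^-6 + (1.95 × 10^-6)²/(2.69 × 10^-8) = 1.43 × 10^-4 M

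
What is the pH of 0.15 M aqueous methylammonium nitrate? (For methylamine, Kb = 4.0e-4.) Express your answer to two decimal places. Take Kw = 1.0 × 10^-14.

pH = 5.71

CH3NH3+ is the conjugate acid of the weak base CH3NH2.
Ka = Kw/Kb = 1.0×10^-14 / 4.0 × 10^-4 = 2.50 × 10^-11
Ka = [H+]²/(0.15 − [H+]) = 2.50 × 10^-11
Assume [H+] ≪ 0.15: [H+] ≈ √(2.50 × 10^-11 × 0.15) = 1.94 × 10^-6 M
([H+]/C₀ = 0.0013% < 5%, so the approximation holds.)
pH = −log[H+] = −log(1.94 × 10^-6) = 5.71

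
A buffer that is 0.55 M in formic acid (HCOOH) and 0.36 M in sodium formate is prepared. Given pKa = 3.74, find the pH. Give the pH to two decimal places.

Henderson–Hasselbalch: pH = pKa + log([HCOO-]/[HCOOH]) = 3.74 + log(0.36/0.55)
pH = 3.74 + (-0.184) = 3.56

pH = 3.56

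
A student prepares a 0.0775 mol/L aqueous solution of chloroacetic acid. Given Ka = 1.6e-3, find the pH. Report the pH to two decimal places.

ClCH2COOH ⇌ ClCH2COO- + H+
Ka = [H+]²/(0.0775 − [H+]) = 1.6 × 10^-3
Here C₀/Ka ≈ 48.4, so the small-[H+] approximation fails. Use the quadratic:
[H+] = [−0.0016 + √(0.0016² + 0.000496)]/2 = 1.04 × 10^-2 M
pH = −log(1.04 × 10^-2) = 1.98

pH = 1.98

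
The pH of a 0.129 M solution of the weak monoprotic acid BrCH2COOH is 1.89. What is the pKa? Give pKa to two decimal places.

pKa = 2.84

[H+] = 10^(-1.89) = 1.29 × 10^-2 M
At equilibrium [HA] = 0.129 − 1.29 × 10^-2 = 1.16 × 10^-1 M
Ka = [H+][A-]/[HA] = (1.29 × 10^-2)² / 1.16 × 10^-1 = 1.43 × 10^-3
pKa = -log(1.43 × 10^-3) = 2.84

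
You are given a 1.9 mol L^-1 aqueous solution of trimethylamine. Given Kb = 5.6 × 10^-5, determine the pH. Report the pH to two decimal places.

pH = 12.01

(CH3)3N + H2O ⇌ (CH3)3NH+ + OH-
Kb = x²/(1.9 − x) = 5.6 × 10^-5
Neglecting x in the denominator: x = √(5.6 × 10^-5 × 1.9) = 1.03 × 10^-2 M
Check: 0.54% ionized — well under 5%, approximation valid.
pOH = −log(1.03 × 10^-2) = 1.99; pH = 14.00 − 1.99 = 12.01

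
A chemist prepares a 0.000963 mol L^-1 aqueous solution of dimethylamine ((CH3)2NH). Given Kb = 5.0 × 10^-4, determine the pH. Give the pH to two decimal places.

pH = 10.69

(CH3)2NH + H2O ⇌ (CH3)2NH2+ + OH-
Let x = [OH-] at equilibrium. Kb = x²/(0.000963 − x).
The 5% rule fails; solving x² + Kb·x − Kb·C₀ = 0 exactly:
x = [−0.0005 + √(0.0005² + 1.93e-06)]/2 = 4.88 × 10^-4 M
pOH = 3.31, so pH = 14.00 − pOH = 10.69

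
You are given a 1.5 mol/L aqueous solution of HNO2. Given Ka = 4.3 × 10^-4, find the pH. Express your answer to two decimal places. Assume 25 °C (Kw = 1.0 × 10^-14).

pH = 1.60

HNO2 ⇌ NO2- + H+
From the ICE table, Ka = [H+]²/(1.5 − [H+]) = 4.3 × 10^-4.
Neglecting [H+] in the denominator: [H+] = √(4.3 × 10^-4 × 1.5) = 2.54 × 10^-2 M
Check: 1.7% ionized — well under 5%, approximation valid.
pH = −log(2.54 × 10^-2) = 1.60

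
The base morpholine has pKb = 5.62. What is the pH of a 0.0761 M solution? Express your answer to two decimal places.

pH = 10.63

C4H8ONH + H2O ⇌ C4H8ONH2+ + OH-
Kb = 10^(−5.62) = 2.40 × 10^-6
From the ICE table, Kb = x²/(0.0761 − x) = 2.40 × 10^-6.
Since Kb ≪ C₀, x ≈ √(Kb·C₀) = 4.27 × 10^-4 M.
pOH = 3.37, so pH = 14.00 − pOH = 10.63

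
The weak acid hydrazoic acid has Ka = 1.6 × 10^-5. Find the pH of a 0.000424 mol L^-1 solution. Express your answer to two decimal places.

pH = 4.13

HN3 ⇌ N3- + H+
Ka = [H+]²/(0.000424 − [H+]) = 1.6 × 10^-5
Here C₀/Ka ≈ 26.5, so the small-[H+] approximation fails. Use the quadratic:
[H+] = (−Ka + √(Ka² + 4·Ka·C₀))/2 = 7.48 × 10^-5 M
pH = −log[H+] = −log(7.48 × 10^-5) = 4.13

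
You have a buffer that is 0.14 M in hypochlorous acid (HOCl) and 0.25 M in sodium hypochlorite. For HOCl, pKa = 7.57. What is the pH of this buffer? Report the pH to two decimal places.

pH = 7.82

pH = pKa + log([A⁻]/[HA]) = 7.57 + log(0.25/0.14)
pH = 7.57 + (+0.252) = 7.82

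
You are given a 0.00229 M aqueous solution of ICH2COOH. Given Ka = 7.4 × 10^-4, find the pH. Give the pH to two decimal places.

pH = 3.01

ICH2COOH ⇌ ICH2COO- + H+
Let x = [H+] at equilibrium. Ka = x²/(0.00229 − x).
Here C₀/Ka ≈ 3.09, so the small-x approximation fails. Use the quadratic:
x = (−Ka + √(Ka² + 4·Ka·C₀))/2 = 9.83 × 10^-4 M
pH = −log(9.83 × 10^-4) = 3.01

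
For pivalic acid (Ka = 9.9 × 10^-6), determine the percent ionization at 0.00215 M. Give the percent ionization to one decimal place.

6.6%

(CH3)3CCOOH ⇌ (CH3)3CCOO- + H+; let x = [H+] at equilibrium.
Ka = x²/(C₀ − x); solving the quadratic gives x = 1.41 × 10^-4 M.
% ionization = x/C₀ × 100% = 1.41 × 10^-4/0.00215 × 100% = 6.6%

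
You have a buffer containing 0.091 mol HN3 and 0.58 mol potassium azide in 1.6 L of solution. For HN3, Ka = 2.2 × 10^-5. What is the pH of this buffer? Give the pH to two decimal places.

pH = 5.46

pKa = −log(2.2 × 10^-5) = 4.658
pH = pKa + log([A⁻]/[HA]) = 4.658 + log(0.58/0.091)
pH = 4.658 + (+0.804) = 5.46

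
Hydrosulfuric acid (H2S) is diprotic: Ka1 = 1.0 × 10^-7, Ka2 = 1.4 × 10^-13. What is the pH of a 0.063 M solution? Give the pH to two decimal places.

Since Ka1 ≫ Ka2, the first ionization dominates [H+].
Ka1 = x²/(0.063 − x) = 1.0 × 10^-7
x ≈ √(1.0 × 10^-7 × 0.063) = 7.94 × 10^-5 M
pH = −log(7.94 × 10^-5) = 4.10

pH = 4.10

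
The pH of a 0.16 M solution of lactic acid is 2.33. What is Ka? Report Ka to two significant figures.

Ka = 1.4 × 10^-4

[H+] = 10^(-2.33) = 4.68 × 10^-3 M
At equilibrium [HA] = 0.16 − 4.68 × 10^-3 = 1.55 × 10^-1 M
Ka = [H+][A-]/[HA] = (4.68 × 10^-3)² / 1.55 × 10^-1 = 1.4 × 10^-4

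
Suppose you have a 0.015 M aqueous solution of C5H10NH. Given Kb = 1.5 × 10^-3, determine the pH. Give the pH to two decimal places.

C5H10NH + H2O ⇌ C5H10NH2+ + OH-
Kb = x²/(0.015 − x) = 1.5 × 10^-3
x is not negligible relative to C₀; solve x² + 0.0015·x − 2.25e-05 = 0.
x = (−Kb + √(Kb² + 4·Kb·C₀))/2 = 4.05 × 10^-3 M
pOH = −log(4.05 × 10^-3) = 2.39; pH = 14.00 − 2.39 = 11.61

pH = 11.61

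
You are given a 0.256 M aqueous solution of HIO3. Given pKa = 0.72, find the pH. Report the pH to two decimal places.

HIO3 ⇌ IO3- + H+
Ka = 10^(−0.72) = 1.91 × 10^-1
From the ICE table, Ka = x²/(0.256 − x) = 1.91 × 10^-1.
Here C₀/Ka ≈ 1.34, so the small-x approximation fails. Use the quadratic:
x = [−0.191 + √(0.191² + 0.196)]/2 = 1.45 × 10^-1 M
pH = −log[H+] = −log(1.45 × 10^-1) = 0.84

pH = 0.84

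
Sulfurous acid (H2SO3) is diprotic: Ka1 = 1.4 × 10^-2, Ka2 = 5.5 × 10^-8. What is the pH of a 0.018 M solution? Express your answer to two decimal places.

pH = 1.99

Ka1 ≫ Ka2, so treat the first dissociation as the only significant source of H+.
Ka1 = x²/(0.018 − x) = 1.4 × 10^-2
Solving the quadratic: x = (−Ka1 + √(Ka1² + 4·Ka1·C₀))/2 = 1.03 × 10^-2 M
pH = −log(1.03 × 10^-2) = 1.99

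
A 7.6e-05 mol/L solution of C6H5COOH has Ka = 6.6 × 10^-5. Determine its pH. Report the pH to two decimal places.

C6H5COOH ⇌ C6H5COO- + H+
From the ICE table, Ka = [H+]²/(7.6e-05 − [H+]) = 6.6 × 10^-5.
The 5% rule fails; solving [H+]² + Ka·[H+] − Ka·C₀ = 0 exactly:
[H+] = (−Ka + √(Ka² + 4·Ka·C₀))/2 = 4.51 × 10^-5 M
pH = −log(4.51 × 10^-5) = 4.35

pH = 4.35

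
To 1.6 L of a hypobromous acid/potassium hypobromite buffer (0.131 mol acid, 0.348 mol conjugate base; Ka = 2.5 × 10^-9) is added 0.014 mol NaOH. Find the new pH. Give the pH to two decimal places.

After neutralization: n(HOBr) = 0.117 mol, n(OBr-) = 0.362 mol.
pKa = −log(2.5 × 10^-9) = 8.602
pH = pKa + log(n_OBr-/n_HOBr) = 8.602 + log(0.362/0.117) = 8.602 + (+0.491)

pH = 9.09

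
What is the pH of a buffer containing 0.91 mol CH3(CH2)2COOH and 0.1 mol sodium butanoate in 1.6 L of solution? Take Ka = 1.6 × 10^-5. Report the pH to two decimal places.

pH = 3.84

pKa = −log(1.6 × 10^-5) = 4.796
pH = pKa + log([A⁻]/[HA]) = 4.796 + log(0.1/0.91)
pH = 4.796 + (-0.959) = 3.84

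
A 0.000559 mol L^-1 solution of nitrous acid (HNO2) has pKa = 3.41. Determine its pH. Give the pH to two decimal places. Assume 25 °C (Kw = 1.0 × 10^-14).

pH = 3.51

HNO2 ⇌ NO2- + H+
Ka = 10^(−3.41) = 3.89 × 10^-4
Ka = [H+]²/(0.000559 − [H+]) = 3.89 × 10^-4
[H+] is not negligible relative to C₀; solve [H+]² + 0.000389·[H+] − 2.17e-07 = 0.
[H+] = [−0.000389 + √(0.000389² + 8.7e-07)]/2 = 3.11 × 10^-4 M
pH = −log[H+] = −log(3.11 × 10^-4) = 3.51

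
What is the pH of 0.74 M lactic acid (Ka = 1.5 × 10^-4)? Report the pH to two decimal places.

pH = 1.98

CH3CH(OH)COOH ⇌ CH3CH(OH)COO- + H+
Let x = [H+] at equilibrium. Ka = x²/(0.74 − x).
Neglecting x in the denominator: x = √(1.5 × 10^-4 × 0.74) = 1.05 × 10^-2 M
(x/C₀ = 1.4% < 5%, so the approximation holds.)
pH = −log[H+] = −log(1.05 × 10^-2) = 1.98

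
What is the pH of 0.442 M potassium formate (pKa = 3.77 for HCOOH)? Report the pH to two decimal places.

pH = 8.71

HCOO- is the conjugate base of the weak acid HCOOH.
Ka = 10^(−3.77) = 1.70 × 10^-4
Kb = Kw/Ka = 1.0×10^-14 / 1.70 × 10^-4 = 5.88 × 10^-11
Kb = [OH-]²/(0.442 − [OH-]) = 5.88 × 10^-11
Assume [OH-] ≪ 0.442: [OH-] ≈ √(5.88 × 10^-11 × 0.442) = 5.10 × 10^-6 M
pOH = −log(5.10 × 10^-6) = 5.29; pH = 14.00 − 5.29 = 8.71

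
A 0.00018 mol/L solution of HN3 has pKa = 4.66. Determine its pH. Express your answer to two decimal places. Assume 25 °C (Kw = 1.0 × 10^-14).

HN3 ⇌ N3- + H+
Ka = 10^(−4.66) = 2.19 × 10^-5
Ka = [H+]²/(0.00018 − [H+]) = 2.19 × 10^-5
Here C₀/Ka ≈ 8.22, so the small-[H+] approximation fails. Use the quadratic:
[H+] = [−2.19e-05 + √(2.19e-05² + 1.58e-08)]/2 = 5.28 × 10^-5 M
pH = −log(5.28 × 10^-5) = 4.28

pH = 4.28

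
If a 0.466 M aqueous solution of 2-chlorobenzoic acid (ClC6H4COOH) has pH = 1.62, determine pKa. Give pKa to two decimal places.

pKa = 2.89

[H+] = 10^(-1.62) = 2.40 × 10^-2 M
At equilibrium [HA] = 0.466 − 2.40 × 10^-2 = 4.42 × 10^-1 M
Ka = [H+][A-]/[HA] = (2.40 × 10^-2)² / 4.42 × 10^-1 = 1.30 × 10^-3
pKa = -log(1.30 × 10^-3) = 2.89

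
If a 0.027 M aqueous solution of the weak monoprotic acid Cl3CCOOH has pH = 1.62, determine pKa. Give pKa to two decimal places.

pKa = 0.72

[H+] = 10^(-1.62) = 2.40 × 10^-2 M
At equilibrium [HA] = 0.027 − 2.40 × 10^-2 = 3.00 × 10^-3 M
Ka = [H+][A-]/[HA] = (2.40 × 10^-2)² / 3.00 × 10^-3 = 1.92 × 10^-1
pKa = -log(1.92 × 10^-1) = 0.72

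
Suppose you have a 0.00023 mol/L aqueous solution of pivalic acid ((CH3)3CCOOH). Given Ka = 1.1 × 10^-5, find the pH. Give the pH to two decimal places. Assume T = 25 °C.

pH = 4.35

(CH3)3CCOOH ⇌ (CH3)3CCOO- + H+
Ka = [H+]²/(0.00023 − [H+]) = 1.1 × 10^-5
[H+] is not negligible relative to C₀; solve [H+]² + 1.1e-05·[H+] − 2.53e-09 = 0.
[H+] = [−1.1e-05 + √(1.1e-05² + 1.01e-08)]/2 = 4.51 × 10^-5 M
pH = −log(4.51 × 10^-5) = 4.35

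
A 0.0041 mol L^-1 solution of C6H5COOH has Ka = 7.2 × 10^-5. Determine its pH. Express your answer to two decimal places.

pH = 3.29

C6H5COOH ⇌ C6H5COO- + H+
From the ICE table, Ka = [H+]²/(0.0041 − [H+]) = 7.2 × 10^-5.
Here C₀/Ka ≈ 56.9, so the small-[H+] approximation fails. Use the quadratic:
[H+] = [−7.2e-05 + √(7.2e-05² + 1.18e-06)]/2 = 5.09 × 10^-4 M
pH = −log(5.09 × 10^-4) = 3.29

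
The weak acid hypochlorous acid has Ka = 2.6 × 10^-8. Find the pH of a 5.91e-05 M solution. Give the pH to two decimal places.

pH = 5.91

HOCl ⇌ OCl- + H+
Ka = [H+]²/(5.91e-05 − [H+]) = 2.6 × 10^-8
Assume [H+] ≪ 5.91e-05: [H+] ≈ √(2.6 × 10^-8 × 5.91e-05) = 1.24 × 10^-6 M
Check: 2.1% ionized — well under 5%, approximation valid.
pH = −log[H+] = −log(1.24 × 10^-6) = 5.91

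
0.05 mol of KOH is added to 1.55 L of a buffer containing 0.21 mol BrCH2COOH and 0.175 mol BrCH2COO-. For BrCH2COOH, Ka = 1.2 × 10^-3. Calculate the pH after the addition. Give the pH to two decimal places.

OH- converts BrCH2COOH to BrCH2COO-: BrCH2COOH → 0.16 mol, BrCH2COO- → 0.225 mol.
pKa = −log(1.2 × 10^-3) = 2.921
pH = pKa + log(n_BrCH2COO-/n_BrCH2COOH) = 2.921 + log(0.225/0.16) = 2.921 + (+0.148)

pH = 3.07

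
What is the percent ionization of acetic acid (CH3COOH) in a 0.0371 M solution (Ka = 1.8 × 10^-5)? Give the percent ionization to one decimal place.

2.2%

CH3COOH ⇌ CH3COO- + H+; let x = [H+] at equilibrium.
x ≈ √(Ka·C₀) = √(1.8 × 10^-5 × 0.0371) = 8.17 × 10^-4 M
Fraction ionized = 8.17 × 10^-4 / 0.0371 = 0.0220 → 2.2%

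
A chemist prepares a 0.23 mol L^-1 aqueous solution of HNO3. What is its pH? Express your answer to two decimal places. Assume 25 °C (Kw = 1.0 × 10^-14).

pH = 0.64

HNO3 is a strong acid and dissociates completely, so [H+] = 0.23 M.
pH = -log(0.23) = 0.64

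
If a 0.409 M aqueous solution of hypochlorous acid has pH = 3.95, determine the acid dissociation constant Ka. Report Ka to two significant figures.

[H+] = 10^(-3.95) = 1.12 × 10^-4 M
At equilibrium [HA] = 0.409 − 1.12 × 10^-4 = 4.09 × 10^-1 M
Ka = [H+][A-]/[HA] = (1.12 × 10^-4)² / 4.09 × 10^-1 = 3.1 × 10^-8

Ka = 3.1 × 10^-8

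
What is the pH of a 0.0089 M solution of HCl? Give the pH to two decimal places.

pH = 2.05

HCl is a strong acid and dissociates completely, so [H+] = 0.0089 M.
pH = -log(0.0089) = 2.05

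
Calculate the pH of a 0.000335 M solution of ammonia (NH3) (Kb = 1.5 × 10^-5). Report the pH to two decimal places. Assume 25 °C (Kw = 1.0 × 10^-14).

pH = 9.80

NH3 + H2O ⇌ NH4+ + OH-
Kb = x²/(0.000335 − x) = 1.5 × 10^-5
Here C₀/Kb ≈ 22.3, so the small-x approximation fails. Use the quadratic:
x = [−1.5e-05 + √(1.5e-05² + 2.01e-08)]/2 = 6.38 × 10^-5 M
pOH = 4.20, so pH = 14.00 − pOH = 9.80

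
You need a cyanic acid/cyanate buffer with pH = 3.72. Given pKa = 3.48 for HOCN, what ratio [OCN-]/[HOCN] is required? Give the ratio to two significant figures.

ratio = 1.7

pH = pKa + log(r) ⇒ log(r) = 3.72 − 3.48 = +0.24
r = [OCN-]/[HOCN] = 10^(+0.24) = 1.74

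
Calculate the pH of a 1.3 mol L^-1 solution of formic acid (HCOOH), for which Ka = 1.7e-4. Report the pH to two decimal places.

HCOOH ⇌ HCOO- + H+
Let x = [H+] at equilibrium. Ka = x²/(1.3 − x).
Since Ka ≪ C₀, x ≈ √(Ka·C₀) = 1.49 × 10^-2 M.
pH = −log(1.49 × 10^-2) = 1.83

pH = 1.83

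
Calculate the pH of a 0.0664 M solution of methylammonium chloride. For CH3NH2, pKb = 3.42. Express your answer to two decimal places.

pH = 5.88

CH3NH3+ is the conjugate acid of the weak base CH3NH2.
Kb = 10^(−3.42) = 3.80 × 10^-4
Ka = Kw/Kb = 1.0×10^-14 / 3.80 × 10^-4 = 2.63 × 10^-11
Ka = [H+]²/(0.0664 − [H+]) = 2.63 × 10^-11
Since Ka ≪ C₀, [H+] ≈ √(Ka·C₀) = 1.32 × 10^-6 M.
([H+]/C₀ = 0.002% < 5%, so the approximation holds.)
pH = −log(1.32 × 10^-6) = 5.88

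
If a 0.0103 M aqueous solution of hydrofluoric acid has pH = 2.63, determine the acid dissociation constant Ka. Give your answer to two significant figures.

Ka = 6.9 × 10^-4

[H+] = 10^(-2.63) = 2.34 × 10^-3 M
At equilibrium [HA] = 0.0103 − 2.34 × 10^-3 = 7.96 × 10^-3 M
Ka = [H+][A-]/[HA] = (2.34 × 10^-3)² / 7.96 × 10^-3 = 6.9 × 10^-4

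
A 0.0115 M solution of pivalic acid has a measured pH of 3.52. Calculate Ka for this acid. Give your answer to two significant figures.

[H+] = 10^(-3.52) = 3.02 × 10^-4 M
At equilibrium [HA] = 0.0115 − 3.02 × 10^-4 = 1.12 × 10^-2 M
Ka = [H+][A-]/[HA] = (3.02 × 10^-4)² / 1.12 × 10^-2 = 8.1 × 10^-6

Ka = 8.1 × 10^-6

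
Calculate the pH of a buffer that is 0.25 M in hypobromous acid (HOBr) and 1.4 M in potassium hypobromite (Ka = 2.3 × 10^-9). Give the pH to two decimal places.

pKa = −log(2.3 × 10^-9) = 8.638
Using pH = pKa + log([base]/[acid]) with [base]/[acid] = 1.4/0.25:
pH = 8.638 + (+0.748) = 9.39

pH = 9.39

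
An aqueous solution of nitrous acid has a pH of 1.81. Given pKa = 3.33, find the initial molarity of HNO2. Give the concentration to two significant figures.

[H+] = 10^(-1.81) = 1.55 × 10^-2 M = x
Ka = 10^(−3.33) = 4.68 × 10^-4
Ka = x²/(C₀ − x) ⇒ C₀ = x + x²/Ka
C₀ = 1.55 × 10^-2 + (1.55 × 10^-2)²/(4.68 × 10^-4) = 5.29 × 10^-1 M

C₀ = 5.3 × 10^-1 M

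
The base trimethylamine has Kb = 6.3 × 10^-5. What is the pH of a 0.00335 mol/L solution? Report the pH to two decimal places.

pH = 10.63

(CH3)3N + H2O ⇌ (CH3)3NH+ + OH-
From the ICE table, Kb = [OH-]²/(0.00335 − [OH-]) = 6.3 × 10^-5.
Here C₀/Kb ≈ 53.2, so the small-[OH-] approximation fails. Use the quadratic:
[OH-] = [−6.3e-05 + √(6.3e-05² + 8.44e-07)]/2 = 4.29 × 10^-4 M
pOH = −log(4.29 × 10^-4) = 3.37; pH = 14.00 − 3.37 = 10.63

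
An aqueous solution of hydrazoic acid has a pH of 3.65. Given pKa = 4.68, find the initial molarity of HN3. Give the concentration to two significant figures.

[H+] = 10^(-3.65) = 2.24 × 10^-4 M = x
Ka = 10^(−4.68) = 2.09 × 10^-5
Ka = x²/(C₀ − x) ⇒ C₀ = x + x²/Ka
C₀ = 2.24 × 10^-4 + (2.24 × 10^-4)²/(2.09 × 10^-5) = 2.62 × 10^-3 M

C₀ = 2.6 × 10^-3 M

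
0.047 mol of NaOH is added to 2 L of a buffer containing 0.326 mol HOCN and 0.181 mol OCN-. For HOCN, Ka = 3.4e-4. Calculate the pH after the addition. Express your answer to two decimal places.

OH- converts HOCN to OCN-: HOCN → 0.279 mol, OCN- → 0.228 mol.
pKa = −log(3.4 × 10^-4) = 3.469
Henderson–Hasselbalch with mole ratio 0.228/0.279: pH = 3.469 + (-0.088)

pH = 3.38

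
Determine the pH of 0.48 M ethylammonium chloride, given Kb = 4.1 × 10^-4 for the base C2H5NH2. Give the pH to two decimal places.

C2H5NH3+ is the conjugate acid of the weak base C2H5NH2.
Ka = Kw/Kb = 1.0×10^-14 / 4.1 × 10^-4 = 2.44 × 10^-11
Ka = [H+]²/(0.48 − [H+]) = 2.44 × 10^-11
Neglecting [H+] in the denominator: [H+] = √(2.44 × 10^-11 × 0.48) = 3.42 × 10^-6 M
pH = −log[H+] = −log(3.42 × 10^-6) = 5.47

pH = 5.47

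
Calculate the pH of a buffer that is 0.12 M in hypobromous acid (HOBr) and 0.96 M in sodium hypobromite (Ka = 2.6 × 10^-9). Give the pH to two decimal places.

pKa = −log(2.6 × 10^-9) = 8.585
Henderson–Hasselbalch: pH = pKa + log([OBr-]/[HOBr]) = 8.585 + log(0.96/0.12)
pH = 8.585 + (+0.903) = 9.49

pH = 9.49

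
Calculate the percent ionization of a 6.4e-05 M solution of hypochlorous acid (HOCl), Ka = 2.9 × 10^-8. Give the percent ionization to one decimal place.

2.1%

HOCl ⇌ OCl- + H+; let x = [H+] at equilibrium.
x ≈ √(Ka·C₀) = √(2.9 × 10^-8 × 6.4e-05) = 1.36 × 10^-6 M
Fraction ionized = 1.36 × 10^-6 / 6.4e-05 = 0.0213 → 2.1%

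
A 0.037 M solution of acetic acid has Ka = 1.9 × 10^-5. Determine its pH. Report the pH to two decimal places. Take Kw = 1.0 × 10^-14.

pH = 3.08

CH3COOH ⇌ CH3COO- + H+
Ka = x²/(0.037 − x) = 1.9 × 10^-5
Since Ka ≪ C₀, x ≈ √(Ka·C₀) = 8.38 × 10^-4 M.
pH = −log(8.38 × 10^-4) = 3.08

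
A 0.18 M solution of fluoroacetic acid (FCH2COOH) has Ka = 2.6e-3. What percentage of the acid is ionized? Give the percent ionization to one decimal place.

11.3%

FCH2COOH ⇌ FCH2COO- + H+; let x = [H+] at equilibrium.
Ka = x²/(C₀ − x); solving the quadratic gives x = 2.04 × 10^-2 M.
Fraction ionized = 2.04 × 10^-2 / 0.18 = 0.1133 → 11.3%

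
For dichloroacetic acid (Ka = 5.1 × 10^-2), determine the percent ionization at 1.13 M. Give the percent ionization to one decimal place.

Cl2CHCOOH ⇌ Cl2CHCOO- + H+; let x = [H+] at equilibrium.
Ka = x²/(C₀ − x); solving the quadratic gives x = 2.16 × 10^-1 M.
% ionization = x/C₀ × 100% = 2.16 × 10^-1/1.13 × 100% = 19.1%

19.1%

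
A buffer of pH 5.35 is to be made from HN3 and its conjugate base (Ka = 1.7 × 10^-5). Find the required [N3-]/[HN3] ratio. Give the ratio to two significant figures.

pKa = -log(1.7 × 10^-5) = 4.770
pH = pKa + log(r) ⇒ log(r) = 5.35 − 4.770 = +0.580
r = [N3-]/[HN3] = 10^(+0.580) = 3.8

ratio = 3.8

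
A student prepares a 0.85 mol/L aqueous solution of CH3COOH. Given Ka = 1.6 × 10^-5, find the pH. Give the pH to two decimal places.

CH3COOH ⇌ CH3COO- + H+
From the ICE table, Ka = [H+]²/(0.85 − [H+]) = 1.6 × 10^-5.
Since Ka ≪ C₀, [H+] ≈ √(Ka·C₀) = 3.69 × 10^-3 M.
pH = −log(3.69 × 10^-3) = 2.43

pH = 2.43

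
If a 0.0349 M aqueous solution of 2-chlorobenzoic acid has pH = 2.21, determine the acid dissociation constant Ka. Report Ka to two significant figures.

Ka = 1.3 × 10^-3

[H+] = 10^(-2.21) = 6.17 × 10^-3 M
At equilibrium [HA] = 0.0349 − 6.17 × 10^-3 = 2.87 × 10^-2 M
Ka = [H+][A-]/[HA] = (6.17 × 10^-3)² / 2.87 × 10^-2 = 1.3 × 10^-3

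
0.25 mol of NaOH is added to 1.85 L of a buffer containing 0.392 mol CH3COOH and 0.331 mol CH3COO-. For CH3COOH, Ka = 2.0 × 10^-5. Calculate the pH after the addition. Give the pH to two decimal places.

pH = 5.31

OH- converts CH3COOH to CH3COO-: CH3COOH → 0.142 mol, CH3COO- → 0.581 mol.
pKa = −log(2.0 × 10^-5) = 4.699
pH = pKa + log([A⁻]/[HA]) = 4.699 + log(0.581/0.142) = 4.699 +0.612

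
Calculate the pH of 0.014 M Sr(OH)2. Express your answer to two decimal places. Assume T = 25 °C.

Sr(OH)2 is a strong base (each formula unit releases 2 OH-); [OH-] = 0.028 M.
pOH = -log(0.028) = 1.55
pH = 14.00 - 1.55 = 12.45

pH = 12.45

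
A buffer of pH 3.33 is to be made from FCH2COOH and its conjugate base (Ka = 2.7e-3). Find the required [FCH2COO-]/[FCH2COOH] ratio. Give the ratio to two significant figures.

ratio = 5.8

pKa = -log(2.7 × 10^-3) = 2.569
pH = pKa + log(r) ⇒ log(r) = 3.33 − 2.569 = +0.761
r = [FCH2COO-]/[FCH2COOH] = 10^(+0.761) = 5.77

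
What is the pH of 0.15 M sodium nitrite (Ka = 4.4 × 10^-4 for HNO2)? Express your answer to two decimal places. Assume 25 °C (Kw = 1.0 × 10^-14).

pH = 8.27

NO2- is the conjugate base of the weak acid HNO2.
Kb = Kw/Ka = 1.0×10^-14 / 4.4 × 10^-4 = 2.27 × 10^-11
Kb = x²/(0.15 − x) = 2.27 × 10^-11
Neglecting x in the denominator: x = √(2.27 × 10^-11 × 0.15) = 1.85 × 10^-6 M
Check: 0.0012% ionized — well under 5%, approximation valid.
pOH = −log(1.85 × 10^-6) = 5.73; pH = 14.00 − 5.73 = 8.27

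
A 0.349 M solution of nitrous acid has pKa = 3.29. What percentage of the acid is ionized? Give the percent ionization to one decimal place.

3.8%

HNO2 ⇌ NO2- + H+; let x = [H+] at equilibrium.
Ka = 10^(−3.29) = 5.13 × 10^-4
x ≈ √(Ka·C₀) = √(5.13 × 10^-4 × 0.349) = 1.34 × 10^-2 M
Fraction ionized = 1.34 × 10^-2 / 0.349 = 0.0384 → 3.8%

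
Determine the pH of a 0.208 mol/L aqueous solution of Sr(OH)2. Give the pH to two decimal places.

pH = 13.62

Sr(OH)2 is a strong base (each formula unit releases 2 OH-); [OH-] = 0.416 M.
pOH = -log(0.416) = 0.38
pH = 14.00 - 0.38 = 13.62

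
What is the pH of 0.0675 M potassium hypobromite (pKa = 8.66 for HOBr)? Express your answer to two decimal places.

OBr- is the conjugate base of the weak acid HOBr.
Ka = 10^(−8.66) = 2.19 × 10^-9
Kb = Kw/Ka = 1.0×10^-14 / 2.19 × 10^-9 = 4.57 × 10^-6
From the ICE table, Kb = [OH-]²/(0.0675 − [OH-]) = 4.57 × 10^-6.
Assume [OH-] ≪ 0.0675: [OH-] ≈ √(4.57 × 10^-6 × 0.0675) = 5.55 × 10^-4 M
([OH-]/C₀ = 0.82% < 5%, so the approximation holds.)
pOH = 3.26, so pH = 14.00 − pOH = 10.74

pH = 10.74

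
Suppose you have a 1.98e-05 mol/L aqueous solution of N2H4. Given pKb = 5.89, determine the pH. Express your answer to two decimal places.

N2H4 + H2O ⇌ N2H5+ + OH-
Kb = 10^(−5.89) = 1.29 × 10^-6
Kb = x²/(1.98e-05 − x) = 1.29 × 10^-6
Here C₀/Kb ≈ 15.3, so the small-x approximation fails. Use the quadratic:
x = [−1.29e-06 + √(1.29e-06² + 1.02e-10)]/2 = 4.45 × 10^-6 M
pOH = 5.35, so pH = 14.00 − pOH = 8.65

pH = 8.65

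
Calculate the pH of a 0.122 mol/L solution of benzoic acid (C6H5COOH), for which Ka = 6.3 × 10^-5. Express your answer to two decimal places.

C6H5COOH ⇌ C6H5COO- + H+
Ka = [H+]²/(0.122 − [H+]) = 6.3 × 10^-5
Neglecting [H+] in the denominator: [H+] = √(6.3 × 10^-5 × 0.122) = 2.77 × 10^-3 M
([H+]/C₀ = 2.3% < 5%, so the approximation holds.)
pH = −log[H+] = −log(2.77 × 10^-3) = 2.56

pH = 2.56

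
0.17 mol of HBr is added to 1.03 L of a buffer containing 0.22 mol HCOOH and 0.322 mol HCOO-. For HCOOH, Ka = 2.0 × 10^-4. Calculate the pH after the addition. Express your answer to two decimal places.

pH = 3.29

After neutralization: n(HCOOH) = 0.39 mol, n(HCOO-) = 0.152 mol.
pKa = −log(2.0 × 10^-4) = 3.699
pH = pKa + log(n_HCOO-/n_HCOOH) = 3.699 + log(0.152/0.39) = 3.699 + (-0.409)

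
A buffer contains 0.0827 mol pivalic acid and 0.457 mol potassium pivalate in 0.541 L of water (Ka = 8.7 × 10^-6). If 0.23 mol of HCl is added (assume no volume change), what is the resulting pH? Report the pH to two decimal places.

pH = 4.92

After neutralization: n((CH3)3CCOOH) = 0.313 mol, n((CH3)3CCOO-) = 0.227 mol.
pKa = −log(8.7 × 10^-6) = 5.060
Henderson–Hasselbalch with mole ratio 0.227/0.313: pH = 5.060 + (-0.140)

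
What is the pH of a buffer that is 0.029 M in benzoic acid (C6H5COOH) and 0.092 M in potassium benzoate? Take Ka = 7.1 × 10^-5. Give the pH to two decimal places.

pKa = −log(7.1 × 10^-5) = 4.149
Henderson–Hasselbalch: pH = pKa + log([C6H5COO-]/[C6H5COOH]) = 4.149 + log(0.092/0.029)
pH = 4.149 + (+0.501) = 4.65

pH = 4.65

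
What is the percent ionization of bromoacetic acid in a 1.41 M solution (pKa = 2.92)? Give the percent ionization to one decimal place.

2.9%

BrCH2COOH ⇌ BrCH2COO- + H+; let x = [H+] at equilibrium.
Ka = 10^(−2.92) = 1.20 × 10^-3
x ≈ √(Ka·C₀) = √(1.20 × 10^-3 × 1.41) = 4.11 × 10^-2 M
% ionization = x/C₀ × 100% = 4.11 × 10^-2/1.41 × 100% = 2.9%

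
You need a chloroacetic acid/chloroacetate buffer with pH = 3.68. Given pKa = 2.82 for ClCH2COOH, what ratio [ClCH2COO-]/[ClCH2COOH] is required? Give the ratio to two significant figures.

pH = pKa + log(r) ⇒ log(r) = 3.68 − 2.82 = +0.86
r = [ClCH2COO-]/[ClCH2COOH] = 10^(+0.86) = 7.24

ratio = 7.2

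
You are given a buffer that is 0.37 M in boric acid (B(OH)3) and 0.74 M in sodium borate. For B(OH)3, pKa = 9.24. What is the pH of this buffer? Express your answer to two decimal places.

pH = 9.54

Henderson–Hasselbalch: pH = pKa + log([B(OH)4-]/[B(OH)3]) = 9.24 + log(0.74/0.37)
pH = 9.24 + (+0.301) = 9.54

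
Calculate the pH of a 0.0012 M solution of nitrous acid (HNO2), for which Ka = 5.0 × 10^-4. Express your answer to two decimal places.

HNO2 ⇌ NO2- + H+
Ka = [H+]²/(0.0012 − [H+]) = 5.0 × 10^-4
Here C₀/Ka ≈ 2.4, so the small-[H+] approximation fails. Use the quadratic:
[H+] = [−0.0005 + √(0.0005² + 2.4e-06)]/2 = 5.64 × 10^-4 M
pH = −log[H+] = −log(5.64 × 10^-4) = 3.25

pH = 3.25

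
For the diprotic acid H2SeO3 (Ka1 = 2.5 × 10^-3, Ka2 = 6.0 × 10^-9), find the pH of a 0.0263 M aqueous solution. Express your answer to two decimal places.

Since Ka1 ≫ Ka2, the first ionization dominates [H+].
Ka1 = x²/(0.0263 − x) = 2.5 × 10^-3
Solving the quadratic: x = (−Ka1 + √(Ka1² + 4·Ka1·C₀))/2 = 6.95 × 10^-3 M
pH = −log(6.95 × 10^-3) = 2.16

pH = 2.16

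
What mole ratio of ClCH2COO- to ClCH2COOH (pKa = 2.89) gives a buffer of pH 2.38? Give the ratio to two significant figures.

pH = pKa + log(r) ⇒ log(r) = 2.38 − 2.89 = -0.51
r = [ClCH2COO-]/[ClCH2COOH] = 10^(-0.51) = 0.309

ratio = 0.31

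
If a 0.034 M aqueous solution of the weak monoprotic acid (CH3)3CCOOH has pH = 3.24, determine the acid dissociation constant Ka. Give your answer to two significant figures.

Ka = 9.9 × 10^-6

[H+] = 10^(-3.24) = 5.75 × 10^-4 M
At equilibrium [HA] = 0.034 − 5.75 × 10^-4 = 3.34 × 10^-2 M
Ka = [H+][A-]/[HA] = (5.75 × 10^-4)² / 3.34 × 10^-2 = 9.9 × 10^-6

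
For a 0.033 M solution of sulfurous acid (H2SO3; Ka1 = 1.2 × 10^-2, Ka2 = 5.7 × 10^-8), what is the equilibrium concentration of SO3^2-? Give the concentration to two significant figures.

5.7 × 10^-8 M

First ionization gives [H+] ≈ [HSO3-] = 1.48 × 10^-2 M.
Second step: Ka2 = [H+][SO3^2-]/[HSO3-] ≈ [SO3^2-] (since [H+] ≈ [HSO3-]).
So [SO3^2-] ≈ Ka2.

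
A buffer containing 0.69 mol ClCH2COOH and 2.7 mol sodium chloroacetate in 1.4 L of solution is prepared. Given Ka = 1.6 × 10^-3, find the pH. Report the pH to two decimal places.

pH = 3.39

pKa = −log(1.6 × 10^-3) = 2.796
Henderson–Hasselbalch: pH = pKa + log([ClCH2COO-]/[ClCH2COOH]) = 2.796 + log(2.7/0.69)
pH = 2.796 + (+0.593) = 3.39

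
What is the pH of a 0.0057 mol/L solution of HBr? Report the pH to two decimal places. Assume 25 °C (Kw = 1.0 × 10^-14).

pH = 2.24

HBr is a strong acid and dissociates completely, so [H+] = 0.0057 M.
pH = -log(0.0057) = 2.24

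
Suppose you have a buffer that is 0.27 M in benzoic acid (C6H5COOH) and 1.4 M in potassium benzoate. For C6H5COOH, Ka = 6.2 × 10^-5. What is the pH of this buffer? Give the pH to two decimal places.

pH = 4.92

pKa = −log(6.2 × 10^-5) = 4.208
Henderson–Hasselbalch: pH = pKa + log([C6H5COO-]/[C6H5COOH]) = 4.208 + log(1.4/0.27)
pH = 4.208 + (+0.715) = 4.92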